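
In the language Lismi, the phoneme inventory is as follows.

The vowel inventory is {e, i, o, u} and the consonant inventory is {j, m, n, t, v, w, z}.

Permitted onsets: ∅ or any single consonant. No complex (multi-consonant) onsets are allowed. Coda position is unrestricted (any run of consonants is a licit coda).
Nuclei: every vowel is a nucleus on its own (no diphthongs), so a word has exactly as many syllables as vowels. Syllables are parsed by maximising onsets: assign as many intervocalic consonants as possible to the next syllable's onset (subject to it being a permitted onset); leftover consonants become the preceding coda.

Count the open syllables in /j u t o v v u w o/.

The vowels are u, o, u, o — 4 nuclei, so 4 syllables.
/u…o/ gap (V1→V2): just /t/ — single C goes to the following onset.
/o…u/ gap (V2→V3): cluster /vv/ — the longest permitted-onset suffix is /v/; onset = /v/, preceding coda = /v/.
/u…o/ gap (V3→V4): /w/ → onset of the next syllable (single consonants are always licit onsets).
Putting it together: ju.tov.vu.wo.
Classifying each syllable: /ju/ (open), /tov/ (closed), /vu/ (open), /wo/ (open).
Open syllables: 3.

3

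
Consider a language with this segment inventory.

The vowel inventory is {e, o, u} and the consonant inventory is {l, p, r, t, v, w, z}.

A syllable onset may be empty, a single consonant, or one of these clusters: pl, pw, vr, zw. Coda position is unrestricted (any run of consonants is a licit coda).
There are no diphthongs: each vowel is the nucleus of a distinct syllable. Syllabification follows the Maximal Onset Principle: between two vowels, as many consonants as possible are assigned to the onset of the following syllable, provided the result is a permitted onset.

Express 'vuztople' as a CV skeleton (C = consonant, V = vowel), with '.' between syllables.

Nuclei (vowels): u, o, e → 3 syllables.
/u…o/ gap (V1→V2): cluster /zt/ — the longest permitted-onset suffix is /t/; onset = /t/, preceding coda = /z/.
/o…e/ gap (V2→V3): /pl/ is a licit onset in full, so it all attaches to the next syllable.
Putting it together: vuz.to.ple.
Mapping each syllable to C/V: /vuz/ → CVC, /to/ → CV, /ple/ → CCV.

CVC.CV.CCV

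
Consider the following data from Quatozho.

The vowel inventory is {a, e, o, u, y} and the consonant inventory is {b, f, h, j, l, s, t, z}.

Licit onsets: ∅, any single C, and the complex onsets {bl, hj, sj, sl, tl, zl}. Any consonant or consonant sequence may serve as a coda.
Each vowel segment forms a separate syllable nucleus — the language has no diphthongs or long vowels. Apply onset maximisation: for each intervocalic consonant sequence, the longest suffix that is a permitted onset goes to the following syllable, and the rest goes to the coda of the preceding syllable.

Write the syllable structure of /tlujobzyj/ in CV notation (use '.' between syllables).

CCV.CVC.CVC

Vowels present: u, o, y; each is a nucleus, giving 3 syllables.
σ1/σ2 boundary: /j/ is a single consonant, so it becomes the next onset.
σ2/σ3 boundary: cluster /bz/ — the longest permitted-onset suffix is /z/; onset = /z/, preceding coda = /b/.
Putting it together: tlu.job.zyj.
Mapping each syllable to C/V: /tlu/ → CCV, /job/ → CVC, /zyj/ → CVC.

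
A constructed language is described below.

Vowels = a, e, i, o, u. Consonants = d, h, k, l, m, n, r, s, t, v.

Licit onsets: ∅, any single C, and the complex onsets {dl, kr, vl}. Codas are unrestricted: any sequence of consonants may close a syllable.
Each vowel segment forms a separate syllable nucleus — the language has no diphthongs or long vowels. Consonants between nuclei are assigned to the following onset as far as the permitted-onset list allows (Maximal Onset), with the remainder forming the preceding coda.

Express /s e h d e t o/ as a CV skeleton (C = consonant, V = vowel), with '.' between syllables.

Vowels present: e, e, o; each is a nucleus, giving 3 syllables.
V1 /e/ – V2 /e/: cluster /hd/ — the longest permitted-onset suffix is /d/; onset = /d/, preceding coda = /h/.
V2 /e/ – V3 /o/: just /t/ — single C goes to the following onset.
Result: seh.de.to.
Mapping each syllable to C/V: /seh/ → CVC, /de/ → CV, /to/ → CV.

CVC.CV.CV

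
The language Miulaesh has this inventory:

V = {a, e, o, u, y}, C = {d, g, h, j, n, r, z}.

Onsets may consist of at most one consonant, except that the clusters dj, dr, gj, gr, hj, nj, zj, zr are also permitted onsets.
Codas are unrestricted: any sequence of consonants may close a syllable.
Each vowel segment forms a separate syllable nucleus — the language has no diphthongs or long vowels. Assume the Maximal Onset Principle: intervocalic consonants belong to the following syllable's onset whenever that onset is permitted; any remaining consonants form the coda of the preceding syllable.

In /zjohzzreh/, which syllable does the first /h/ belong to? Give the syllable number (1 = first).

The vowels are o, e — 2 nuclei, so 2 syllables.
/o…e/ gap (V1→V2): cluster /hzzr/ — the longest permitted-onset suffix is /zr/; onset = /zr/, preceding coda = /hz/.
Syllabification: zjohz.zreh.
The first /h/ is in the coda of syllable 1 (/zjohz/).

1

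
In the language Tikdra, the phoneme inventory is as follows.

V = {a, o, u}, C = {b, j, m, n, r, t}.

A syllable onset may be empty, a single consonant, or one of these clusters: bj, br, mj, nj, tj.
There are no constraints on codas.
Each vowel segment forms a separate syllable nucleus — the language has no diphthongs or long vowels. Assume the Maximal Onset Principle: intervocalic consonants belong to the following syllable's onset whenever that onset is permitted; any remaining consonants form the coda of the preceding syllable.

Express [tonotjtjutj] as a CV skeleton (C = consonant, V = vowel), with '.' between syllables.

CV.CVCC.CCVCC

The vowels are o, o, u — 3 nuclei, so 3 syllables.
V1 /o/ – V2 /o/: /n/ → onset of the next syllable (single consonants are always licit onsets).
V2 /o/ – V3 /u/: /tjtj/ splits as /tj/ + /tj/ (/tj/ is the longest suffix that is a licit onset).
Syllabification: to.notj.tjutj.
Mapping each syllable to C/V: /to/ → CV, /notj/ → CVCC, /tjutj/ → CCVCC.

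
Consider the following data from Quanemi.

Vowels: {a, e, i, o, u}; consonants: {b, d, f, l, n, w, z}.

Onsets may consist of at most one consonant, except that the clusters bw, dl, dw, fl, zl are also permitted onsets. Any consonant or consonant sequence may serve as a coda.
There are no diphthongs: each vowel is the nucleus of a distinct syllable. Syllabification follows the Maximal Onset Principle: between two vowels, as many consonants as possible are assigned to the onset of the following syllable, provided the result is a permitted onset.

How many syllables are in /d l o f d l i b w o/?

3

The vowels are o, i, o — 3 nuclei, so 3 syllables.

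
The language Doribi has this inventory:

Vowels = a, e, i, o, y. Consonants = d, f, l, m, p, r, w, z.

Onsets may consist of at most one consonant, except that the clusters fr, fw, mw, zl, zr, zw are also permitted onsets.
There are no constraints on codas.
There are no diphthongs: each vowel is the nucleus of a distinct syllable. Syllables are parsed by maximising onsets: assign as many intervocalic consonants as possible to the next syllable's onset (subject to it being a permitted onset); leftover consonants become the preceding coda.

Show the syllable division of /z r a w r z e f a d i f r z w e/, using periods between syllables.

Nuclei (vowels): a, e, a, i, e → 5 syllables.
σ1/σ2 boundary: /wrz/ — longest licit onset from the right is /z/, leaving /wr/ as coda.
σ2/σ3 boundary: /f/ is a single consonant, so it becomes the next onset.
σ3/σ4 boundary: /d/ → onset of the next syllable (single consonants are always licit onsets).
σ4/σ5 boundary: /frzw/; trying suffixes from longest down, /zw/ is the first permitted one, so coda /fr/ | onset /zw/.

zrawr.ze.fa.difr.zwe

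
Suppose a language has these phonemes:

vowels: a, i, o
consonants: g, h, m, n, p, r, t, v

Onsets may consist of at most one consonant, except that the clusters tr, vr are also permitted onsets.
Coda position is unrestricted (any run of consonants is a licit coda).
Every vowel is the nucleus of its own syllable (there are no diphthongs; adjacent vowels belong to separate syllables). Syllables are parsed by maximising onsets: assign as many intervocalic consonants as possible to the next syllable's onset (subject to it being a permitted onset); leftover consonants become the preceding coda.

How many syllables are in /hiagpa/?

3

The vowels are i, a, a — 3 nuclei, so 3 syllables.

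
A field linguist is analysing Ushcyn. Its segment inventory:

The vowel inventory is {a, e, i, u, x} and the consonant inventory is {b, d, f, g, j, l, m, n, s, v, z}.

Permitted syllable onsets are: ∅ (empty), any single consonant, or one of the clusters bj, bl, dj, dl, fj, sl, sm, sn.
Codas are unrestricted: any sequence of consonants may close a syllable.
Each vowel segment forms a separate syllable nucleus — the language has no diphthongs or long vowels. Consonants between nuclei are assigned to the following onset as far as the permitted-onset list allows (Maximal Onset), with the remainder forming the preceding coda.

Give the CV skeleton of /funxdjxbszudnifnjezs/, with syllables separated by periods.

Nuclei (vowels): u, x, x, u, i, e → 6 syllables.
Between /u/ (V1) and /x/ (V2): /n/ is a single consonant, so it becomes the next onset.
Between /x/ (V2) and /x/ (V3): cluster /dj/ — /dj/ is itself a permitted onset, so the whole cluster goes right; preceding coda = ∅.
Between /x/ (V3) and /u/ (V4): cluster /bsz/ — the longest permitted-onset suffix is /z/; onset = /z/, preceding coda = /bs/.
Between /u/ (V4) and /i/ (V5): cluster /dn/ — the longest permitted-onset suffix is /n/; onset = /n/, preceding coda = /d/.
Between /i/ (V5) and /e/ (V6): /fnj/ splits as /fn/ + /j/ (/j/ is the longest suffix that is a licit onset).
Putting it together: fu.nx.djxbs.zud.nifn.jezs.
Mapping each syllable to C/V: /fu/ → CV, /nx/ → CV, /djxbs/ → CCVCC, /zud/ → CVC, /nifn/ → CVCC, /jezs/ → CVCC.

CV.CV.CCVCC.CVC.CVCC.CVCC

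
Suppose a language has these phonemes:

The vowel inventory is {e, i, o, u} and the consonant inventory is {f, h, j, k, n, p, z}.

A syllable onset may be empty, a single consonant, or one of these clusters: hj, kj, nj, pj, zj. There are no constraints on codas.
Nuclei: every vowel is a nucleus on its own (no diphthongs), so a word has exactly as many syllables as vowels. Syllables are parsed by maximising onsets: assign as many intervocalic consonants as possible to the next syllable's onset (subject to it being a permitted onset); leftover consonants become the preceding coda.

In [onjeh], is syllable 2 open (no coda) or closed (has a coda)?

Vowels present: o, e; each is a nucleus, giving 2 syllables.
Between /o/ (V1) and /e/ (V2): /nj/ is a licit onset in full, so it all attaches to the next syllable.
Result: o.njeh.
Syllable 2 is /njeh/ with coda /h/, so it is closed.

closed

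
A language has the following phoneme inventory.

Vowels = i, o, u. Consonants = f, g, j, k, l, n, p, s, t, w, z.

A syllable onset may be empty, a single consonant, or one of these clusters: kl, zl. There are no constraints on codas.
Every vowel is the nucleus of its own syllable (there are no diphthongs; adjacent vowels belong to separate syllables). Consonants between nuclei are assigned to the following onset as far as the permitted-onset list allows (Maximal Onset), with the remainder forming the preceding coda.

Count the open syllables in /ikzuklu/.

Vowels present: i, u, u; each is a nucleus, giving 3 syllables.
σ1/σ2 boundary: /kz/ splits as /k/ + /z/ (/z/ is the longest suffix that is a licit onset).
σ2/σ3 boundary: cluster /kl/ — /kl/ is itself a permitted onset, so the whole cluster goes right; preceding coda = ∅.
Result: ik.zu.klu.
Classifying each syllable: /ik/ (closed), /zu/ (open), /klu/ (open).
Open syllables: 2.

2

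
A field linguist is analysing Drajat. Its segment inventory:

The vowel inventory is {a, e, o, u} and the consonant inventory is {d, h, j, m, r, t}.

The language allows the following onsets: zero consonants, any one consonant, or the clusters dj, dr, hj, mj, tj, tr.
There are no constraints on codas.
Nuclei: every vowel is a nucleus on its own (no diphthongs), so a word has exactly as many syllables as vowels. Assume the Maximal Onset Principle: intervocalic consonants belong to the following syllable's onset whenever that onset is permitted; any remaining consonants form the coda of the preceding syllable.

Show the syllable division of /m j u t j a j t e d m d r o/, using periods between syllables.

mju.tjaj.tedm.dro

Nuclei (vowels): u, a, e, o → 4 syllables.
Between /u/ (V1) and /a/ (V2): /tj/ — entire cluster is a permitted onset → onset /tj/, coda ∅.
Between /a/ (V2) and /e/ (V3): /jt/ splits as /j/ + /t/ (/t/ is the longest suffix that is a licit onset).
Between /e/ (V3) and /o/ (V4): /dmdr/ splits as /dm/ + /dr/ (/dr/ is the longest suffix that is a licit onset).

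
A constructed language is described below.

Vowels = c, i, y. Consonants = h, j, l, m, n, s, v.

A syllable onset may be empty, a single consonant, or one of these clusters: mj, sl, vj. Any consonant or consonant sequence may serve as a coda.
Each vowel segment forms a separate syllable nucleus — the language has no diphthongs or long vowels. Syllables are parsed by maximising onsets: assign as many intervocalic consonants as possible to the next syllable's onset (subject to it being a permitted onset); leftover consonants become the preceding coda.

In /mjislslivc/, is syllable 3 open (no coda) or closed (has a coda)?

The vowels are i, i, c — 3 nuclei, so 3 syllables.
σ1/σ2 boundary: cluster /slsl/ — the longest permitted-onset suffix is /sl/; onset = /sl/, preceding coda = /sl/.
σ2/σ3 boundary: /v/ is a single consonant, so it becomes the next onset.
Syllabification: mjisl.sli.vc.
Syllable 3 is /vc/; it ends in its nucleus with no coda, so it is open.

open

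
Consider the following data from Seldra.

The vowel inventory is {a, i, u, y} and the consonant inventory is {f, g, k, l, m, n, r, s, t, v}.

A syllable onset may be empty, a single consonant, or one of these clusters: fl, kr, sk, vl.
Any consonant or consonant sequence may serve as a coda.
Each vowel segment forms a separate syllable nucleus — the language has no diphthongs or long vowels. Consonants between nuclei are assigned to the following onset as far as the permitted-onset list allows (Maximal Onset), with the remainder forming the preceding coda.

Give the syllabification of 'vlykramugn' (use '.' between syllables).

vly.kra.mugn

Vowels present: y, a, u; each is a nucleus, giving 3 syllables.
/y…a/ gap (V1→V2): cluster /kr/ — /kr/ is itself a permitted onset, so the whole cluster goes right; preceding coda = ∅.
/a…u/ gap (V2→V3): /m/ is a single consonant, so it becomes the next onset.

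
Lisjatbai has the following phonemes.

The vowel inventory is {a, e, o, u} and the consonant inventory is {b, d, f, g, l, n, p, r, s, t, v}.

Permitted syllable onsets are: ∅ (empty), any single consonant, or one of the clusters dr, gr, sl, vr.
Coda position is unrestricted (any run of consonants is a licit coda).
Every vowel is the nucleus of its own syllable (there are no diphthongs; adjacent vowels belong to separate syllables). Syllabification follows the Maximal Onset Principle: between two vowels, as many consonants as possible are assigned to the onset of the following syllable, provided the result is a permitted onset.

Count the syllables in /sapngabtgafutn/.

4

Vowels present: a, a, a, u; each is a nucleus, giving 4 syllables.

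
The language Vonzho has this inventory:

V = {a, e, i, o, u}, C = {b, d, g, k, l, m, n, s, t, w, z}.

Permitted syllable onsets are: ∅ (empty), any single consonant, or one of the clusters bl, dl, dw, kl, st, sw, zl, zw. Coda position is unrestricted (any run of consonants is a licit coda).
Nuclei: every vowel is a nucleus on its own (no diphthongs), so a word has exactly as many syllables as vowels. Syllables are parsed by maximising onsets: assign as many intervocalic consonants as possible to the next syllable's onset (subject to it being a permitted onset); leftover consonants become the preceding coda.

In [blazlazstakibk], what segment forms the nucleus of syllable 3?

Nuclei (vowels): a, a, a, i → 4 syllables.
The third nucleus (vowel 3 from the left) is /a/.

a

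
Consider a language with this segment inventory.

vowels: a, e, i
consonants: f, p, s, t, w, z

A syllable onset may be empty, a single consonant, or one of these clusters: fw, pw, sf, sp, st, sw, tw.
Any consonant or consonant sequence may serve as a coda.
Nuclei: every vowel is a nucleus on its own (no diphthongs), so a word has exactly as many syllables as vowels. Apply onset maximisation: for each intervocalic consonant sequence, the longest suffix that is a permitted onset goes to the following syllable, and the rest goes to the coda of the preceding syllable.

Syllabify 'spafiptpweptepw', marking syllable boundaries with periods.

spa.fipt.pwep.tepw

The vowels are a, i, e, e — 4 nuclei, so 4 syllables.
/a…i/ gap (V1→V2): just /f/ — single C goes to the following onset.
/i…e/ gap (V2→V3): /ptpw/ — longest licit onset from the right is /pw/, leaving /pt/ as coda.
/e…e/ gap (V3→V4): /pt/; trying suffixes from longest down, /t/ is the first permitted one, so coda /p/ | onset /t/.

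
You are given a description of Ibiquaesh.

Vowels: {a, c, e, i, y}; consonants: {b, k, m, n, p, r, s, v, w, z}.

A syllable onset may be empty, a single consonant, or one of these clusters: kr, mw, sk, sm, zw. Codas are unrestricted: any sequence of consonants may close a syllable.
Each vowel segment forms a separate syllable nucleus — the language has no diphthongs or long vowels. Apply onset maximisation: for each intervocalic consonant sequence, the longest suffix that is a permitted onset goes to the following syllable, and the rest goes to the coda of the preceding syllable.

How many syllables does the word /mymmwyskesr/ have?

3

The vowels are y, y, e — 3 nuclei, so 3 syllables.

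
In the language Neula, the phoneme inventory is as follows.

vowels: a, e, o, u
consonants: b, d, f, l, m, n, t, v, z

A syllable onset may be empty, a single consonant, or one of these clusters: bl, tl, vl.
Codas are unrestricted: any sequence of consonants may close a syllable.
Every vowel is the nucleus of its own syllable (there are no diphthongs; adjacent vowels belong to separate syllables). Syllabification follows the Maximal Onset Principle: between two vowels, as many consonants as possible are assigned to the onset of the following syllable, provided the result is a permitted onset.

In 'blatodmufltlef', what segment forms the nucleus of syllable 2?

o

Vowels present: a, o, u, e; each is a nucleus, giving 4 syllables.
The second nucleus (vowel 2 from the left) is /o/.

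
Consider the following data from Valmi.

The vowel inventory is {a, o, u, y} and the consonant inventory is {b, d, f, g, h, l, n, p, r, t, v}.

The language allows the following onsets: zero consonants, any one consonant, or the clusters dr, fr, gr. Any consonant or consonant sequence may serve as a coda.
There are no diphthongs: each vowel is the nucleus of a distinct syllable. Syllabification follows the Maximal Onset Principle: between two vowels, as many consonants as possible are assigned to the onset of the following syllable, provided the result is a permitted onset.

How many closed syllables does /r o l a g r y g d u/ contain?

1

Nuclei (vowels): o, a, y, u → 4 syllables.
/o…a/ gap (V1→V2): /l/ is a single consonant, so it becomes the next onset.
/a…y/ gap (V2→V3): /gr/ — entire cluster is a permitted onset → onset /gr/, coda ∅.
/y…u/ gap (V3→V4): cluster /gd/ — the longest permitted-onset suffix is /d/; onset = /d/, preceding coda = /g/.
So the parse is ro.la.gryg.du.
Classifying each syllable: /ro/ (open), /la/ (open), /gryg/ (closed), /du/ (open).
Closed syllables: 1.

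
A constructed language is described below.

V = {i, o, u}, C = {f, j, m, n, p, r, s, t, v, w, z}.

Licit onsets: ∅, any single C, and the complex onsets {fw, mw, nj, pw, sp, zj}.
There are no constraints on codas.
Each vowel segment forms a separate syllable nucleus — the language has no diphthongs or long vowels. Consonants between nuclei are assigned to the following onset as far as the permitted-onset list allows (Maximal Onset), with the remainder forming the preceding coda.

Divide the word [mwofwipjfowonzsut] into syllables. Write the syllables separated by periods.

mwo.fwipj.fo.wonz.sut

Nuclei (vowels): o, i, o, o, u → 5 syllables.
V1 /o/ – V2 /i/: /fw/ is a licit onset in full, so it all attaches to the next syllable.
V2 /i/ – V3 /o/: cluster /pjf/ — the longest permitted-onset suffix is /f/; onset = /f/, preceding coda = /pj/.
V3 /o/ – V4 /o/: /w/ → onset of the next syllable (single consonants are always licit onsets).
V4 /o/ – V5 /u/: cluster /nzs/ — the longest permitted-onset suffix is /s/; onset = /s/, preceding coda = /nz/.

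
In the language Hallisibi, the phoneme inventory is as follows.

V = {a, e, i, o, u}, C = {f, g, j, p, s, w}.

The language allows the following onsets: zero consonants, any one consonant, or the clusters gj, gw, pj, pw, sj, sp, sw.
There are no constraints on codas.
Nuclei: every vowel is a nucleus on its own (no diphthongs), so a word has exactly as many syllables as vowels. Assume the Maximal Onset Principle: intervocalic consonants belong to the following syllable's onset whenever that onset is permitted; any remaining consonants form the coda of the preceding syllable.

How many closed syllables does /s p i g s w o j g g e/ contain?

2

Vowels present: i, o, e; each is a nucleus, giving 3 syllables.
/i…o/ gap (V1→V2): /gsw/ — longest licit onset from the right is /sw/, leaving /g/ as coda.
/o…e/ gap (V2→V3): cluster /jgg/ — the longest permitted-onset suffix is /g/; onset = /g/, preceding coda = /jg/.
Result: spig.swojg.ge.
Classifying each syllable: /spig/ (closed), /swojg/ (closed), /ge/ (open).
Closed syllables: 2.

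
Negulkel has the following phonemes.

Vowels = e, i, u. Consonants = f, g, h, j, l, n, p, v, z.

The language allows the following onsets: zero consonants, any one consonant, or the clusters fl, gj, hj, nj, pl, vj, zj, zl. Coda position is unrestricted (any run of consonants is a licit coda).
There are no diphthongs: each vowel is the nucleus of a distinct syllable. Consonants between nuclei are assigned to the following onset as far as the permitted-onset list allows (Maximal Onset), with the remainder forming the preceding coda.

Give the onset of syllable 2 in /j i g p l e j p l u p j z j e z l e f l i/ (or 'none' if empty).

pl

The vowels are i, e, u, e, e, i — 6 nuclei, so 6 syllables.
σ1/σ2 boundary: /gpl/ — longest licit onset from the right is /pl/, leaving /g/ as coda.
σ2/σ3 boundary: /jpl/ — longest licit onset from the right is /pl/, leaving /j/ as coda.
σ3/σ4 boundary: cluster /pjzj/ — the longest permitted-onset suffix is /zj/; onset = /zj/, preceding coda = /pj/.
σ4/σ5 boundary: /zl/ — entire cluster is a permitted onset → onset /zl/, coda ∅.
σ5/σ6 boundary: /fl/ — entire cluster is a permitted onset → onset /fl/, coda ∅.
Putting it together: jig.plej.plupj.zje.zle.fli.
Syllable 2 is /plej/: onset /pl/, nucleus /e/, coda /j/.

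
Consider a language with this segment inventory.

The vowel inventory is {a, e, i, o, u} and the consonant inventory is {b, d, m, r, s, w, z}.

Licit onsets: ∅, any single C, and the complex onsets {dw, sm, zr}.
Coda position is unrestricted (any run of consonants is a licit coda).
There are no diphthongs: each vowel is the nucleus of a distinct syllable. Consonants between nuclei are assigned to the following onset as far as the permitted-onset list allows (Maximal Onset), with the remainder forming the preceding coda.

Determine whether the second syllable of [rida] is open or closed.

open

The vowels are i, a — 2 nuclei, so 2 syllables.
/i…a/ gap (V1→V2): just /d/ — single C goes to the following onset.
Result: ri.da.
Syllable 2 is /da/; it ends in its nucleus with no coda, so it is open.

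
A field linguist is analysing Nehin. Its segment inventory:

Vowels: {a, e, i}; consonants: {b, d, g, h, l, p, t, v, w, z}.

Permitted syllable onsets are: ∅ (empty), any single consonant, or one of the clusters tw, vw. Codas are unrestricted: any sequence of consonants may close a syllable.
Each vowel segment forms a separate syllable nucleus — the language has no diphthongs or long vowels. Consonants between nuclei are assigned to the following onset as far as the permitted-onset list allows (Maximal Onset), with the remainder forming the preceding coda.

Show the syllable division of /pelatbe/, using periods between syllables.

pe.lat.be

Nuclei (vowels): e, a, e → 3 syllables.
/e…a/ gap (V1→V2): /l/ is a single consonant, so it becomes the next onset.
/a…e/ gap (V2→V3): /tb/ splits as /t/ + /b/ (/b/ is the longest suffix that is a licit onset).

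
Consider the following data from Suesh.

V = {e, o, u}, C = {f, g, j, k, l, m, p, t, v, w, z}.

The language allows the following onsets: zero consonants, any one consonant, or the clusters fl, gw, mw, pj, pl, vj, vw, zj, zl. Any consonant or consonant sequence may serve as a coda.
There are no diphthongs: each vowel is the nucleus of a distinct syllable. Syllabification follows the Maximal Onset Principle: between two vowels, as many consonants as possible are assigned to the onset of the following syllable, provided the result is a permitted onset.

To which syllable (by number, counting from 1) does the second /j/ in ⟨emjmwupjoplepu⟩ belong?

3

The vowels are e, u, o, e, u — 5 nuclei, so 5 syllables.
V1 /e/ – V2 /u/: cluster /mjmw/ — the longest permitted-onset suffix is /mw/; onset = /mw/, preceding coda = /mj/.
V2 /u/ – V3 /o/: cluster /pj/ — /pj/ is itself a permitted onset, so the whole cluster goes right; preceding coda = ∅.
V3 /o/ – V4 /e/: /pl/ — entire cluster is a permitted onset → onset /pl/, coda ∅.
V4 /e/ – V5 /u/: /p/ is a single consonant, so it becomes the next onset.
Syllabification: emj.mwu.pjo.ple.pu.
The second /j/ is in the onset of syllable 3 (/pjo/).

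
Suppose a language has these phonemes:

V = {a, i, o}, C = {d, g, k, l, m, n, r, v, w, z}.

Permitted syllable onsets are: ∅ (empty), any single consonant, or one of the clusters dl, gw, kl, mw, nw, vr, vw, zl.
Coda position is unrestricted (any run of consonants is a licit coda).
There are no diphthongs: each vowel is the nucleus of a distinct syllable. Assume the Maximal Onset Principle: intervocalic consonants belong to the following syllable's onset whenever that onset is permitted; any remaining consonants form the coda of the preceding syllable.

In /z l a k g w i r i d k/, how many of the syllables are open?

1

Nuclei (vowels): a, i, i → 3 syllables.
V1 /a/ – V2 /i/: /kgw/; trying suffixes from longest down, /gw/ is the first permitted one, so coda /k/ | onset /gw/.
V2 /i/ – V3 /i/: /r/ is a single consonant, so it becomes the next onset.
Result: zlak.gwi.ridk.
Classifying each syllable: /zlak/ (closed), /gwi/ (open), /ridk/ (closed).
Open syllables: 1.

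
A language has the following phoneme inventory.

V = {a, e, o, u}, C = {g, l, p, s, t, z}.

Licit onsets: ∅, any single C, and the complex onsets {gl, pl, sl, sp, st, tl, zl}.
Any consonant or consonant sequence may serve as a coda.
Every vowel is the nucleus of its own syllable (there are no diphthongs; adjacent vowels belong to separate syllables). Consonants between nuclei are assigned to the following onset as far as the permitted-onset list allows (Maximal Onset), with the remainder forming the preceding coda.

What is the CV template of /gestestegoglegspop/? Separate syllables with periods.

Vowels present: e, e, e, o, e, o; each is a nucleus, giving 6 syllables.
σ1/σ2 boundary: cluster /st/ — /st/ is itself a permitted onset, so the whole cluster goes right; preceding coda = ∅.
σ2/σ3 boundary: /st/ is a licit onset in full, so it all attaches to the next syllable.
σ3/σ4 boundary: just /g/ — single C goes to the following onset.
σ4/σ5 boundary: cluster /gl/ — /gl/ is itself a permitted onset, so the whole cluster goes right; preceding coda = ∅.
σ5/σ6 boundary: /gsp/; trying suffixes from longest down, /sp/ is the first permitted one, so coda /g/ | onset /sp/.
So the parse is ge.ste.ste.go.gleg.spop.
Mapping each syllable to C/V: /ge/ → CV, /ste/ → CCV, /ste/ → CCV, /go/ → CV, /gleg/ → CCVC, /spop/ → CCVC.

CV.CCV.CCV.CV.CCVC.CCVC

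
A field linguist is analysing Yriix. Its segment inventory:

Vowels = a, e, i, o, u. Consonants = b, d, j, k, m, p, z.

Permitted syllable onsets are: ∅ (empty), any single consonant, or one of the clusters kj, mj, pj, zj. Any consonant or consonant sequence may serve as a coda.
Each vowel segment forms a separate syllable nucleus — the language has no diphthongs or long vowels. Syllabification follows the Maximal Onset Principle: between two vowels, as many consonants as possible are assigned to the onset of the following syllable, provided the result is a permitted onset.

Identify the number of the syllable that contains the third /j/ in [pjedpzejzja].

Vowels present: e, e, a; each is a nucleus, giving 3 syllables.
/e…e/ gap (V1→V2): /dpz/ splits as /dp/ + /z/ (/z/ is the longest suffix that is a licit onset).
/e…a/ gap (V2→V3): /jzj/; trying suffixes from longest down, /zj/ is the first permitted one, so coda /j/ | onset /zj/.
So the parse is pjedp.zej.zja.
The third /j/ is in the onset of syllable 3 (/zja/).

3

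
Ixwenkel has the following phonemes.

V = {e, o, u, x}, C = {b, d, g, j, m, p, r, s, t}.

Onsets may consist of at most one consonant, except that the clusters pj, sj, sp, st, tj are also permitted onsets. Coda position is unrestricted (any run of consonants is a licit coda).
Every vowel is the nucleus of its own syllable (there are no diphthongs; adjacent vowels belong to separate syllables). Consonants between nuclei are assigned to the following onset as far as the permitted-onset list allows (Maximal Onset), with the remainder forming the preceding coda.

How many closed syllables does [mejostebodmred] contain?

2

The vowels are e, o, e, o, e — 5 nuclei, so 5 syllables.
/e…o/ gap (V1→V2): /j/ → onset of the next syllable (single consonants are always licit onsets).
/o…e/ gap (V2→V3): /st/ is a licit onset in full, so it all attaches to the next syllable.
/e…o/ gap (V3→V4): just /b/ — single C goes to the following onset.
/o…e/ gap (V4→V5): cluster /dmr/ — the longest permitted-onset suffix is /r/; onset = /r/, preceding coda = /dm/.
Putting it together: me.jo.ste.bodm.red.
Classifying each syllable: /me/ (open), /jo/ (open), /ste/ (open), /bodm/ (closed), /red/ (closed).
Closed syllables: 2.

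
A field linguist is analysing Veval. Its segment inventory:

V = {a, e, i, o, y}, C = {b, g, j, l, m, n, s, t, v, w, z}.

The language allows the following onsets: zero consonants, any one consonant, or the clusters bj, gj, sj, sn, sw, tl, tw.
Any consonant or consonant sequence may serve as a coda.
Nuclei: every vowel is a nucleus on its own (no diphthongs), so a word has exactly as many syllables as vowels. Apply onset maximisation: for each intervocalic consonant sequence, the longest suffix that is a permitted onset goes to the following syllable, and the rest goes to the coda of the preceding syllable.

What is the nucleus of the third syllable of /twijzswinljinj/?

i

Vowels present: i, i, i; each is a nucleus, giving 3 syllables.
The third nucleus (vowel 3 from the left) is /i/.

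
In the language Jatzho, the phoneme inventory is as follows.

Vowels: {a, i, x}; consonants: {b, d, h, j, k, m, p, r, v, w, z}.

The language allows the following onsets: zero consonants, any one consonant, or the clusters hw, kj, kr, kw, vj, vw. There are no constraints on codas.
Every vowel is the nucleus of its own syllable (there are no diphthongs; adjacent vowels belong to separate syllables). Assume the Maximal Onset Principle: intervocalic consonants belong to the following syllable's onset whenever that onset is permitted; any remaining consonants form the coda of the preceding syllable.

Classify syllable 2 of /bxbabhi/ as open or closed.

Nuclei (vowels): x, a, i → 3 syllables.
Between /x/ (V1) and /a/ (V2): /b/ is a single consonant, so it becomes the next onset.
Between /a/ (V2) and /i/ (V3): /bh/ splits as /b/ + /h/ (/h/ is the longest suffix that is a licit onset).
Result: bx.bab.hi.
Syllable 2 is /bab/ with coda /b/, so it is closed.

closed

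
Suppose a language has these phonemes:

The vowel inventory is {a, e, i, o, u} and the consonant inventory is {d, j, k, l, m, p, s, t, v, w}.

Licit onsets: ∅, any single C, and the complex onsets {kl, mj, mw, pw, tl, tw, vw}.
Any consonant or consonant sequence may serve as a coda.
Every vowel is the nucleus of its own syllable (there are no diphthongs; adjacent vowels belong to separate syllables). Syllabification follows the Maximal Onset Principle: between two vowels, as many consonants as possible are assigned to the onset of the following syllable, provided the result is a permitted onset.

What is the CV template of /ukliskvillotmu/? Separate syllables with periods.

V.CCVCC.CVC.CVC.CV

Vowels present: u, i, i, o, u; each is a nucleus, giving 5 syllables.
V1 /u/ – V2 /i/: /kl/ is a licit onset in full, so it all attaches to the next syllable.
V2 /i/ – V3 /i/: cluster /skv/ — the longest permitted-onset suffix is /v/; onset = /v/, preceding coda = /sk/.
V3 /i/ – V4 /o/: /ll/ splits as /l/ + /l/ (/l/ is the longest suffix that is a licit onset).
V4 /o/ – V5 /u/: /tm/ splits as /t/ + /m/ (/m/ is the longest suffix that is a licit onset).
Result: u.klisk.vil.lot.mu.
Mapping each syllable to C/V: /u/ → V, /klisk/ → CCVCC, /vil/ → CVC, /lot/ → CVC, /mu/ → CV.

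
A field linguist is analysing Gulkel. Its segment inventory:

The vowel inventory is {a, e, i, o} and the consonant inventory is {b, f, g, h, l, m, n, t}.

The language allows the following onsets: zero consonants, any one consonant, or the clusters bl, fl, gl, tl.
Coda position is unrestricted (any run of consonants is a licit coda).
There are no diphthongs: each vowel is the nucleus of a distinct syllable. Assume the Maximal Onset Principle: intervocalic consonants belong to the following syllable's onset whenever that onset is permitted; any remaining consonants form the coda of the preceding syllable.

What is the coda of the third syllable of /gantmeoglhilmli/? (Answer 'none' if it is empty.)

Vowels present: a, e, o, i, i; each is a nucleus, giving 5 syllables.
Between /a/ (V1) and /e/ (V2): /ntm/ splits as /nt/ + /m/ (/m/ is the longest suffix that is a licit onset).
Between /e/ (V2) and /o/ (V3): hiatus — the boundary sits between the two vowels.
Between /o/ (V3) and /i/ (V4): /glh/ splits as /gl/ + /h/ (/h/ is the longest suffix that is a licit onset).
Between /i/ (V4) and /i/ (V5): /lml/ splits as /lm/ + /l/ (/l/ is the longest suffix that is a licit onset).
Result: gant.me.ogl.hilm.li.
Syllable 3 is /ogl/: onset ∅, nucleus /o/, coda /gl/.

gl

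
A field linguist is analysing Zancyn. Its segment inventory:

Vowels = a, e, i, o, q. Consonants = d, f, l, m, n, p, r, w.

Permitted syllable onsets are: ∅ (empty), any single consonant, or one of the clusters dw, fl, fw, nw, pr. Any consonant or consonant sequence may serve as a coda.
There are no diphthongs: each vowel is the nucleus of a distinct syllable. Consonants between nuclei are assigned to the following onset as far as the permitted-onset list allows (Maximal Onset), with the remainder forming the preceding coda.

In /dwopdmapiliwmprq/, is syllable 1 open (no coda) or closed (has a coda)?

closed

Vowels present: o, a, i, i, q; each is a nucleus, giving 5 syllables.
/o…a/ gap (V1→V2): /pdm/; trying suffixes from longest down, /m/ is the first permitted one, so coda /pd/ | onset /m/.
/a…i/ gap (V2→V3): just /p/ — single C goes to the following onset.
/i…i/ gap (V3→V4): /l/ → onset of the next syllable (single consonants are always licit onsets).
/i…q/ gap (V4→V5): /wmpr/ splits as /wm/ + /pr/ (/pr/ is the longest suffix that is a licit onset).
Syllabification: dwopd.ma.pi.liwm.prq.
Syllable 1 is /dwopd/ with coda /pd/, so it is closed.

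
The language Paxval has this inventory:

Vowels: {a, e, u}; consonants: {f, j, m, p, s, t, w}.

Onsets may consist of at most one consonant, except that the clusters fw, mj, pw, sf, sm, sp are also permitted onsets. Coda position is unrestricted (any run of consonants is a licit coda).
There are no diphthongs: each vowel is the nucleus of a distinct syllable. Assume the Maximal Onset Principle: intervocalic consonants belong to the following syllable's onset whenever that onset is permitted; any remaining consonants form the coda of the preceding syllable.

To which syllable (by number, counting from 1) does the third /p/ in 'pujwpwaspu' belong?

The vowels are u, a, u — 3 nuclei, so 3 syllables.
V1 /u/ – V2 /a/: /jwpw/; trying suffixes from longest down, /pw/ is the first permitted one, so coda /jw/ | onset /pw/.
V2 /a/ – V3 /u/: /sp/ is a licit onset in full, so it all attaches to the next syllable.
Syllabification: pujw.pwa.spu.
The third /p/ is in the onset of syllable 3 (/spu/).

3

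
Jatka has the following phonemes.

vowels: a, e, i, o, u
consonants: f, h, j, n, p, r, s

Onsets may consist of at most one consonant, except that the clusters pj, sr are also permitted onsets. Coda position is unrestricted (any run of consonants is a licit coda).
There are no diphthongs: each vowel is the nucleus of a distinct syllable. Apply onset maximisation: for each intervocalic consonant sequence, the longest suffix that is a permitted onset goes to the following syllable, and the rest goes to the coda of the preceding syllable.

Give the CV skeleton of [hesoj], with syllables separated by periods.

CV.CVC

Nuclei (vowels): e, o → 2 syllables.
/e…o/ gap (V1→V2): /s/ → onset of the next syllable (single consonants are always licit onsets).
Syllabification: he.soj.
Mapping each syllable to C/V: /he/ → CV, /soj/ → CVC.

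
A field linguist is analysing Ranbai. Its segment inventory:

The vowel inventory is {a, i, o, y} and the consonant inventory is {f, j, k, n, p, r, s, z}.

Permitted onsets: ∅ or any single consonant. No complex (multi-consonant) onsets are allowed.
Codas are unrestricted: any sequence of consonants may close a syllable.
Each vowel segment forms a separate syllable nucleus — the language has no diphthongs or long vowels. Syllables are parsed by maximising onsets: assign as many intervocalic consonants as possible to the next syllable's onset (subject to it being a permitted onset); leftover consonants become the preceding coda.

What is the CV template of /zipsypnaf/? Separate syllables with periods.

CVC.CVC.CVC

Vowels present: i, y, a; each is a nucleus, giving 3 syllables.
σ1/σ2 boundary: /ps/ — longest licit onset from the right is /s/, leaving /p/ as coda.
σ2/σ3 boundary: /pn/ splits as /p/ + /n/ (/n/ is the longest suffix that is a licit onset).
Putting it together: zip.syp.naf.
Mapping each syllable to C/V: /zip/ → CVC, /syp/ → CVC, /naf/ → CVC.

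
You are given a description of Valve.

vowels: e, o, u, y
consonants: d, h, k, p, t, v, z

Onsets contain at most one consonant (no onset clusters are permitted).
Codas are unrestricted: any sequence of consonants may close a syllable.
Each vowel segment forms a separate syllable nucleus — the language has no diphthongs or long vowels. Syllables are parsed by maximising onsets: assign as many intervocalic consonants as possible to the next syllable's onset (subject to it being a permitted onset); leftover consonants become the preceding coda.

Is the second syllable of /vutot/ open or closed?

Nuclei (vowels): u, o → 2 syllables.
/u…o/ gap (V1→V2): just /t/ — single C goes to the following onset.
Result: vu.tot.
Syllable 2 is /tot/ with coda /t/, so it is closed.

closed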